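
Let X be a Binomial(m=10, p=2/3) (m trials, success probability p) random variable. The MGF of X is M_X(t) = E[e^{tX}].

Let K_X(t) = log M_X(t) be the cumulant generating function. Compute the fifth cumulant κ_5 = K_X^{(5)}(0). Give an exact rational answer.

κ_5 = K^(5)(0) = 100/81

M_X(t) = (2*e^(t)/3 + 1/3)^10
K_X(t) = log M_X(t) = 10*log(2*e^(t)/3 + 1/3)
K^(5)(t) = (-160*e^(4*t) + 880*e^(3*t) - 440*e^(2*t) + 20*e^(t))/(32*e^(5*t) + 80*e^(4*t) + 80*e^(3*t) + 40*e^(2*t) + 10*e^(t) + 1)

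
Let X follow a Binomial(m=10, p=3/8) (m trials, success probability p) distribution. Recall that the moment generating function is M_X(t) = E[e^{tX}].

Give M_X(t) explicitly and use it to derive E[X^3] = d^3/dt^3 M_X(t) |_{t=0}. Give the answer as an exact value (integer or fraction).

E[X^3] = M′′′(0) = 1275/16

M_X(t) = (3*e^(t)/8 + 5/8)^10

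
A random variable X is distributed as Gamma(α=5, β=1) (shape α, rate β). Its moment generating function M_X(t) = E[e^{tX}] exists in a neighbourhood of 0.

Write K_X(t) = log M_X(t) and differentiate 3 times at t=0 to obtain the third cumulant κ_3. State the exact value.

M_X(t) = (1 - t)^(-5)
K_X(t) = log M_X(t) = -5*log(1 - t)
K′(t) = -5/(t - 1)
K′′(t) = 5/(t^2 - 2*t + 1)
K′′′(t) = -10/(t^3 - 3*t^2 + 3*t - 1)

κ_3 = K′′′(0) = 10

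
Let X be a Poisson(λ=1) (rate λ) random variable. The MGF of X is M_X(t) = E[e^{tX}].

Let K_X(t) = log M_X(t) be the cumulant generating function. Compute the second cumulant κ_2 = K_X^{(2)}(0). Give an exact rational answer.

κ_2 = K′′(0) = 1

M_X(t) = e^(e^(t) - 1)
K_X(t) = log M_X(t) = e^(t) - 1
K′(t) = e^(t)
K′′(t) = e^(t)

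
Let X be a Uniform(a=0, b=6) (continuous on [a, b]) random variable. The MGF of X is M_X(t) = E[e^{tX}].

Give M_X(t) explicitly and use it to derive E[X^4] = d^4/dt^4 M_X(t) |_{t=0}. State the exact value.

E[X^4] = D^4[M](0) = 1296/5

M_X(t) = (e^(6*t) - 1)/(6*t)
D^4[M](t) = (216*t^4*e^(6*t) - 144*t^3*e^(6*t) + 72*t^2*e^(6*t) - 24*t*e^(6*t) + 4*e^(6*t) - 4)/t^5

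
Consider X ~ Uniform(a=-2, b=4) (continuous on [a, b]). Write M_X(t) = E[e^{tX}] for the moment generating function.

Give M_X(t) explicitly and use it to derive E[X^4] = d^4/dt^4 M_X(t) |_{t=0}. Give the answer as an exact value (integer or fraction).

E[X^4] = M′′′′(0) = 176/5

M_X(t) = (e^(4*t) - e^(-2*t))/(6*t)
M′(t) = (4*t*e^(6*t) + 2*t - e^(6*t) + 1)*e^(-2*t)/(6*t^2)
M′′(t) = (8*t^2*e^(6*t) - 2*t^2 - 4*t*e^(6*t) - 2*t + e^(6*t) - 1)*e^(-2*t)/(3*t^3)
M′′′(t) = (32*t^3*e^(6*t) + 4*t^3 - 24*t^2*e^(6*t) + 6*t^2 + 12*t*e^(6*t) + 6*t - 3*e^(6*t) + 3)*e^(-2*t)/(3*t^4)
M′′′′(t) = (128*t^4*e^(6*t) - 8*t^4 - 128*t^3*e^(6*t) - 16*t^3 + 96*t^2*e^(6*t) - 24*t^2 - 48*t*e^(6*t) - 24*t + 12*e^(6*t) - 12)*e^(-2*t)/(3*t^5)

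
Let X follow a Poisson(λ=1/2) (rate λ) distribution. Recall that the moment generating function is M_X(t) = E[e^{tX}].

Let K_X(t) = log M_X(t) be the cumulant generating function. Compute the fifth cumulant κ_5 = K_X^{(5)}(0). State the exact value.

κ_5 = K^(5)(0) = 1/2

M_X(t) = e^(e^(t)/2 - 1/2)
K_X(t) = log M_X(t) = e^(t)/2 - 1/2
K^(5)(t) = e^(t)/2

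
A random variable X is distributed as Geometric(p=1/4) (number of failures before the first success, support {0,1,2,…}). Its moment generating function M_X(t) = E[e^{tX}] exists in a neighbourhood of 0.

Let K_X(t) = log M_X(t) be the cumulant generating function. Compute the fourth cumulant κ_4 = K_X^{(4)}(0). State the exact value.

M_X(t) = 1/(4*(1 - 3*e^(t)/4))
K_X(t) = log M_X(t) = -log(1 - 3*e^(t)/4) - 2*log(2)
K′(t) = -3*e^(t)/(3*e^(t) - 4)
K′′(t) = 12*e^(t)/(9*e^(2*t) - 24*e^(t) + 16)
K′′′(t) = (-36*e^(2*t) - 48*e^(t))/(27*e^(3*t) - 108*e^(2*t) + 144*e^(t) - 64)
K′′′′(t) = (108*e^(3*t) + 576*e^(2*t) + 192*e^(t))/(81*e^(4*t) - 432*e^(3*t) + 864*e^(2*t) - 768*e^(t) + 256)

κ_4 = K′′′′(0) = 876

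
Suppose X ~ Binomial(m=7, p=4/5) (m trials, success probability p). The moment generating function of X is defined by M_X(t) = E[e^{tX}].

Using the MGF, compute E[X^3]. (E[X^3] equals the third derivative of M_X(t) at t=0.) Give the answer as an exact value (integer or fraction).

M_X(t) = (4*e^(t)/5 + 1/5)^7
dM/dt = 114688*e^(7*t)/78125 + 172032*e^(6*t)/78125 + 21504*e^(5*t)/15625 + 7168*e^(4*t)/15625 + 1344*e^(3*t)/15625 + 672*e^(2*t)/78125 + 28*e^(t)/78125
d^2M/dt^2 = 802816*e^(7*t)/78125 + 1032192*e^(6*t)/78125 + 21504*e^(5*t)/3125 + 28672*e^(4*t)/15625 + 4032*e^(3*t)/15625 + 1344*e^(2*t)/78125 + 28*e^(t)/78125
d^3M/dt^3 = 5619712*e^(7*t)/78125 + 6193152*e^(6*t)/78125 + 21504*e^(5*t)/625 + 114688*e^(4*t)/15625 + 12096*e^(3*t)/15625 + 2688*e^(2*t)/78125 + 28*e^(t)/78125

E[X^3] = d^3M/dt^3 |_{t=0} = 4844/25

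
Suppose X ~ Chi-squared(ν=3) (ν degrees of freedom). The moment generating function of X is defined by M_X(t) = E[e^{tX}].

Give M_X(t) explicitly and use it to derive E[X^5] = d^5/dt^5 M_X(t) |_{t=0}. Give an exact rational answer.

E[X^5] = d^5M/dt^5 |_{t=0} = 10395

M_X(t) = (1 - 2*t)^(-3/2)
dM/dt = 3/(4*t^2*√(1 - 2*t) - 4*t*√(1 - 2*t) + √(1 - 2*t))
d^2M/dt^2 = -15/(8*t^3*√(1 - 2*t) - 12*t^2*√(1 - 2*t) + 6*t*√(1 - 2*t) - √(1 - 2*t))
d^3M/dt^3 = 105/(16*t^4*√(1 - 2*t) - 32*t^3*√(1 - 2*t) + 24*t^2*√(1 - 2*t) - 8*t*√(1 - 2*t) + √(1 - 2*t))
d^4M/dt^4 = -945/(32*t^5*√(1 - 2*t) - 80*t^4*√(1 - 2*t) + 80*t^3*√(1 - 2*t) - 40*t^2*√(1 - 2*t) + 10*t*√(1 - 2*t) - √(1 - 2*t))
d^5M/dt^5 = 10395/(64*t^6*√(1 - 2*t) - 192*t^5*√(1 - 2*t) + 240*t^4*√(1 - 2*t) - 160*t^3*√(1 - 2*t) + 60*t^2*√(1 - 2*t) - 12*t*√(1 - 2*t) + √(1 - 2*t))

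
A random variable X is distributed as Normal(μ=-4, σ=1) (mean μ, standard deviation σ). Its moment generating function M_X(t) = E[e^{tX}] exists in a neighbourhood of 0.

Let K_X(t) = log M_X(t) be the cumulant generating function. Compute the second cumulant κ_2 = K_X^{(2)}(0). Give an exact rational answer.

κ_2 = K^(2)(0) = 1

M_X(t) = e^(t^2/2 - 4*t)
K_X(t) = log M_X(t) = t^2/2 - 4*t
K^(2)(t) = 1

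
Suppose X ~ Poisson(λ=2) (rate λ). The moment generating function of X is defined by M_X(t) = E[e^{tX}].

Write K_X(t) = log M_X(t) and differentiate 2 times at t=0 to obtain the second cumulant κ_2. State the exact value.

κ_2 = D^2[K](0) = 2

M_X(t) = e^(2*e^(t) - 2)
K_X(t) = log M_X(t) = 2*e^(t) - 2
D^2[K](t) = 2*e^(t)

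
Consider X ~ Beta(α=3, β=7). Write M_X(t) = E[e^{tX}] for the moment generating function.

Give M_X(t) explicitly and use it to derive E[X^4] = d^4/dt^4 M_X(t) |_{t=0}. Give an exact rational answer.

E[X^4] = d^4M/dt^4 |_{t=0} = 3/143

M_X(t) = ₁F₁(3; 10; t)
dM/dt = 3*₁F₁(4; 11; t)/10
d^2M/dt^2 = 6*₁F₁(5; 12; t)/55
d^3M/dt^3 = ₁F₁(6; 13; t)/22
d^4M/dt^4 = 3*₁F₁(7; 14; t)/143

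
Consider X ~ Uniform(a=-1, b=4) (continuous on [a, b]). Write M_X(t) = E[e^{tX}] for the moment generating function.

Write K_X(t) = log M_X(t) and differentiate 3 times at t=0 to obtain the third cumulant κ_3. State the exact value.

M_X(t) = (e^(4*t) - e^(-t))/(5*t)
K_X(t) = log M_X(t) = -log(t) + log(e^(4*t) - e^(-t)) - log(5)
K^(3)(t) = (125*t^3*e^(10*t) + 125*t^3*e^(5*t) - 2*e^(15*t) + 6*e^(10*t) - 6*e^(5*t) + 2)/(t^3*e^(15*t) - 3*t^3*e^(10*t) + 3*t^3*e^(5*t) - t^3)

κ_3 = K^(3)(0) = 0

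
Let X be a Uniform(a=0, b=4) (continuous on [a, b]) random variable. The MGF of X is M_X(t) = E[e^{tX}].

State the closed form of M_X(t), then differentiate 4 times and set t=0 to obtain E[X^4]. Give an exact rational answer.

E[X^4] = D^4[M](0) = 256/5

M_X(t) = (e^(4*t) - 1)/(4*t)
D^4[M](t) = (64*t^4*e^(4*t) - 64*t^3*e^(4*t) + 48*t^2*e^(4*t) - 24*t*e^(4*t) + 6*e^(4*t) - 6)/t^5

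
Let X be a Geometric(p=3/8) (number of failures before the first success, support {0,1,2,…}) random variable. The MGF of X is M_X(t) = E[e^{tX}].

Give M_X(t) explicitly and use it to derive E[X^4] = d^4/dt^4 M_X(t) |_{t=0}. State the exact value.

E[X^4] = M′′′′(0) = 10595/27

M_X(t) = 3/(8*(1 - 5*e^(t)/8))
M′(t) = 15*e^(t)/(25*e^(2*t) - 80*e^(t) + 64)
M′′(t) = (-75*e^(2*t) - 120*e^(t))/(125*e^(3*t) - 600*e^(2*t) + 960*e^(t) - 512)
M′′′(t) = (375*e^(3*t) + 2400*e^(2*t) + 960*e^(t))/(625*e^(4*t) - 4000*e^(3*t) + 9600*e^(2*t) - 10240*e^(t) + 4096)
M′′′′(t) = (-1875*e^(4*t) - 33000*e^(3*t) - 52800*e^(2*t) - 7680*e^(t))/(3125*e^(5*t) - 25000*e^(4*t) + 80000*e^(3*t) - 128000*e^(2*t) + 102400*e^(t) - 32768)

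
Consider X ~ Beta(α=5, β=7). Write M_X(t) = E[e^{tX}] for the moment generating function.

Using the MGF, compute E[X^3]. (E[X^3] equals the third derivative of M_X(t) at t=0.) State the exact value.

M_X(t) = ₁F₁(5; 12; t)
dM/dt = 5*₁F₁(6; 13; t)/12
d^2M/dt^2 = 5*₁F₁(7; 14; t)/26
d^3M/dt^3 = 5*₁F₁(8; 15; t)/52

E[X^3] = d^3M/dt^3 |_{t=0} = 5/52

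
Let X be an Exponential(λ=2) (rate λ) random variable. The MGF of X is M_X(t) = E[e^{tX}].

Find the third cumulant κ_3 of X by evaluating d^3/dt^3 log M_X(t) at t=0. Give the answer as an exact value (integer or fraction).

κ_3 = d^3K/dt^3 |_{t=0} = 1/4

M_X(t) = 2/(2 - t)
K_X(t) = log M_X(t) = -log(2 - t) + log(2)
dK/dt = -1/(t - 2)
d^2K/dt^2 = 1/(t^2 - 4*t + 4)
d^3K/dt^3 = -2/(t^3 - 6*t^2 + 12*t - 8)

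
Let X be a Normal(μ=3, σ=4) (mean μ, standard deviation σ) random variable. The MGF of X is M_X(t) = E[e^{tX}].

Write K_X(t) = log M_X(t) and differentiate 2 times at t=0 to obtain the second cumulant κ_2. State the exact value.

κ_2 = K′′(0) = 16

M_X(t) = e^(8*t^2 + 3*t)
K_X(t) = log M_X(t) = 8*t^2 + 3*t
K′(t) = 16*t + 3
K′′(t) = 16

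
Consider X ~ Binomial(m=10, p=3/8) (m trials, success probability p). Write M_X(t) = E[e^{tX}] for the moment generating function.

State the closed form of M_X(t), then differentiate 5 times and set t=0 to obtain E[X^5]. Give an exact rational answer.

E[X^5] = M′′′′′(0) = 2420475/1024

M_X(t) = (3*e^(t)/8 + 5/8)^10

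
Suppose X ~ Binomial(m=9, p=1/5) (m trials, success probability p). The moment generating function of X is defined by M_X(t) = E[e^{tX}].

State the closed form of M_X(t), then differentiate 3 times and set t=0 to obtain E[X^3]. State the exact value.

E[X^3] = d^3M/dt^3 |_{t=0} = 1809/125

M_X(t) = (e^(t)/5 + 4/5)^9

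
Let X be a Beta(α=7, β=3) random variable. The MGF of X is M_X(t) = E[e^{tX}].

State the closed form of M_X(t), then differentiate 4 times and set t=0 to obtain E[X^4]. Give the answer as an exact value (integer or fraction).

E[X^4] = d^4M/dt^4 |_{t=0} = 42/143

M_X(t) = ₁F₁(7; 10; t)
dM/dt = 7*₁F₁(8; 11; t)/10
d^2M/dt^2 = 28*₁F₁(9; 12; t)/55
d^3M/dt^3 = 21*₁F₁(10; 13; t)/55
d^4M/dt^4 = 42*₁F₁(11; 14; t)/143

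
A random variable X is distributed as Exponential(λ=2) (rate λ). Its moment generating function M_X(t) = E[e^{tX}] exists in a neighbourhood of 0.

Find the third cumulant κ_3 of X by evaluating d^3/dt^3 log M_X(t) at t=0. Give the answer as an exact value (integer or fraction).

M_X(t) = 2/(2 - t)
K_X(t) = log M_X(t) = -log(2 - t) + log(2)
dK/dt = -1/(t - 2)
d^2K/dt^2 = 1/(t^2 - 4*t + 4)
d^3K/dt^3 = -2/(t^3 - 6*t^2 + 12*t - 8)

κ_3 = d^3K/dt^3 |_{t=0} = 1/4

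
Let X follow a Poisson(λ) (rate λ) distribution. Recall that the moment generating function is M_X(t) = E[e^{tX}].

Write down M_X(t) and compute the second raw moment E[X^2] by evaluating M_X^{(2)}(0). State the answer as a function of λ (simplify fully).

E[X^2] = d^2M/dt^2 |_{t=0} = λ*(λ + 1)

M_X(t) = e^(λ*(e^(t) - 1))
dM/dt = λ*e^(-λ)*e^(t)*e^(λ*e^(t))
d^2M/dt^2 = (λ^2*e^(2*t)*e^(λ*e^(t)) + λ*e^(t)*e^(λ*e^(t)))*e^(-λ)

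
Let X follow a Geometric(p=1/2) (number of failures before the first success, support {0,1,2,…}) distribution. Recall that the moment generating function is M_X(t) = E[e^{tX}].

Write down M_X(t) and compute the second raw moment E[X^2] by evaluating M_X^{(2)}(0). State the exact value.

M_X(t) = 1/(2*(1 - e^(t)/2))
dM/dt = e^(t)/(e^(2*t) - 4*e^(t) + 4)
d^2M/dt^2 = (-e^(2*t) - 2*e^(t))/(e^(3*t) - 6*e^(2*t) + 12*e^(t) - 8)

E[X^2] = d^2M/dt^2 |_{t=0} = 3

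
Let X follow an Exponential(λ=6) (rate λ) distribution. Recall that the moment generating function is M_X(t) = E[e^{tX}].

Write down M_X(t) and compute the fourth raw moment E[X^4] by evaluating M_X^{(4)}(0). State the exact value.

M_X(t) = 6/(6 - t)
M^(4)(t) = -144/(t^5 - 30*t^4 + 360*t^3 - 2160*t^2 + 6480*t - 7776)

E[X^4] = M^(4)(0) = 1/54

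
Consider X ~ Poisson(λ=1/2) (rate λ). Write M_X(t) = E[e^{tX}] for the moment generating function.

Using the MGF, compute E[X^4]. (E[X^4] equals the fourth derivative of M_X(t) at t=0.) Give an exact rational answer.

E[X^4] = M^(4)(0) = 49/16

M_X(t) = e^(e^(t)/2 - 1/2)
M^(4)(t) = (e^(4*t)*e^(e^(t)/2) + 12*e^(3*t)*e^(e^(t)/2) + 28*e^(2*t)*e^(e^(t)/2) + 8*e^(t)*e^(e^(t)/2))*e^(-1/2)/16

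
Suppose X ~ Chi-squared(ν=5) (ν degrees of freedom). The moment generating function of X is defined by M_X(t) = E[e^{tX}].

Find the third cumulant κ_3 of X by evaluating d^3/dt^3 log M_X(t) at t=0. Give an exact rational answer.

M_X(t) = (1 - 2*t)^(-5/2)
K_X(t) = log M_X(t) = -5*log(1 - 2*t)/2
K^(3)(t) = -40/(8*t^3 - 12*t^2 + 6*t - 1)

κ_3 = K^(3)(0) = 40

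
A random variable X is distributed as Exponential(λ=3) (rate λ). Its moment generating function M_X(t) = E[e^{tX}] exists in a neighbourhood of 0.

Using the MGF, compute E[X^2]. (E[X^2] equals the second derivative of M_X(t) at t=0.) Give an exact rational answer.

M_X(t) = 3/(3 - t)
M′(t) = 3/(t^2 - 6*t + 9)
M′′(t) = -6/(t^3 - 9*t^2 + 27*t - 27)

E[X^2] = M′′(0) = 2/9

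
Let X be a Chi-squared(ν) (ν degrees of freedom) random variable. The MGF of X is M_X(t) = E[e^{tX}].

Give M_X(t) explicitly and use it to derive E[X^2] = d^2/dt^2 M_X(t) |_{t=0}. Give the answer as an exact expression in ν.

E[X^2] = M^(2)(0) = ν*(ν + 2)

M_X(t) = (1 - 2*t)^(-ν/2)
M^(2)(t) = (ν^2 + 2*ν)/(4*t^2*(1 - 2*t)^(ν/2) - 4*t*(1 - 2*t)^(ν/2) + (1 - 2*t)^(ν/2))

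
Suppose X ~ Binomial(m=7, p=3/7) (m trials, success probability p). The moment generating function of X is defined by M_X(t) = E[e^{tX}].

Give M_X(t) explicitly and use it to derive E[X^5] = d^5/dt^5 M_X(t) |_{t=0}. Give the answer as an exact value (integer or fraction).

E[X^5] = M′′′′′(0) = 2045163/2401

M_X(t) = (3*e^(t)/7 + 4/7)^7
M′(t) = 2187*e^(7*t)/117649 + 17496*e^(6*t)/117649 + 58320*e^(5*t)/117649 + 103680*e^(4*t)/117649 + 103680*e^(3*t)/117649 + 55296*e^(2*t)/117649 + 12288*e^(t)/117649
M′′(t) = 2187*e^(7*t)/16807 + 104976*e^(6*t)/117649 + 291600*e^(5*t)/117649 + 414720*e^(4*t)/117649 + 311040*e^(3*t)/117649 + 110592*e^(2*t)/117649 + 12288*e^(t)/117649
M′′′(t) = 2187*e^(7*t)/2401 + 629856*e^(6*t)/117649 + 1458000*e^(5*t)/117649 + 1658880*e^(4*t)/117649 + 933120*e^(3*t)/117649 + 221184*e^(2*t)/117649 + 12288*e^(t)/117649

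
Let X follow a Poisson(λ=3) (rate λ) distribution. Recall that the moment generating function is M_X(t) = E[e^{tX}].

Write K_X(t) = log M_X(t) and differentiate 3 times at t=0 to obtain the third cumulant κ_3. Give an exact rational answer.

κ_3 = K′′′(0) = 3

M_X(t) = e^(3*e^(t) - 3)
K_X(t) = log M_X(t) = 3*e^(t) - 3
K′(t) = 3*e^(t)
K′′(t) = 3*e^(t)
K′′′(t) = 3*e^(t)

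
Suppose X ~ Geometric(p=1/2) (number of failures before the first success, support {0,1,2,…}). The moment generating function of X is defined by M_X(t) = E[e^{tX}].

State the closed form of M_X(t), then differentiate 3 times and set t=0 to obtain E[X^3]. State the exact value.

M_X(t) = 1/(2*(1 - e^(t)/2))
dM/dt = e^(t)/(e^(2*t) - 4*e^(t) + 4)
d^2M/dt^2 = (-e^(2*t) - 2*e^(t))/(e^(3*t) - 6*e^(2*t) + 12*e^(t) - 8)
d^3M/dt^3 = (e^(3*t) + 8*e^(2*t) + 4*e^(t))/(e^(4*t) - 8*e^(3*t) + 24*e^(2*t) - 32*e^(t) + 16)

E[X^3] = d^3M/dt^3 |_{t=0} = 13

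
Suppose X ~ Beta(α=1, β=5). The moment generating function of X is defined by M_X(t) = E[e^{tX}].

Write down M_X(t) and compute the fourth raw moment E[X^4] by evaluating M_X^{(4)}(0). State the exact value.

M_X(t) = ₁F₁(1; 6; t)
M^(4)(t) = ₁F₁(5; 10; t)/126

E[X^4] = M^(4)(0) = 1/126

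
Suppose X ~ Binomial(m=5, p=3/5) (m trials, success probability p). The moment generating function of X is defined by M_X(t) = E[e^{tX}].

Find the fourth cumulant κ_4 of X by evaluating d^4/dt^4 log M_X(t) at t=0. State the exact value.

κ_4 = K^(4)(0) = -66/125

M_X(t) = (3*e^(t)/5 + 2/5)^5
K_X(t) = log M_X(t) = 5*log(3*e^(t)/5 + 2/5)
K^(4)(t) = (270*e^(3*t) - 720*e^(2*t) + 120*e^(t))/(81*e^(4*t) + 216*e^(3*t) + 216*e^(2*t) + 96*e^(t) + 16)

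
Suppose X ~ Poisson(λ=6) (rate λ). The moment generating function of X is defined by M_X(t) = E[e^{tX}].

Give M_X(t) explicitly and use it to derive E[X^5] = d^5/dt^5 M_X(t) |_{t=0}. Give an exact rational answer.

E[X^5] = d^5M/dt^5 |_{t=0} = 26682

M_X(t) = e^(6*e^(t) - 6)
dM/dt = 6*e^(-6)*e^(t)*e^(6*e^(t))
d^2M/dt^2 = (36*e^(2*t)*e^(6*e^(t)) + 6*e^(t)*e^(6*e^(t)))*e^(-6)
d^3M/dt^3 = (216*e^(3*t)*e^(6*e^(t)) + 108*e^(2*t)*e^(6*e^(t)) + 6*e^(t)*e^(6*e^(t)))*e^(-6)
d^4M/dt^4 = (1296*e^(4*t)*e^(6*e^(t)) + 1296*e^(3*t)*e^(6*e^(t)) + 252*e^(2*t)*e^(6*e^(t)) + 6*e^(t)*e^(6*e^(t)))*e^(-6)
d^5M/dt^5 = (7776*e^(5*t)*e^(6*e^(t)) + 12960*e^(4*t)*e^(6*e^(t)) + 5400*e^(3*t)*e^(6*e^(t)) + 540*e^(2*t)*e^(6*e^(t)) + 6*e^(t)*e^(6*e^(t)))*e^(-6)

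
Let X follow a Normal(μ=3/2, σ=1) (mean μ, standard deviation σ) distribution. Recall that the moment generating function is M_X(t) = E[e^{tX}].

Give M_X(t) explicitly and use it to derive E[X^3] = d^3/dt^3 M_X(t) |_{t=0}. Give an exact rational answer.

E[X^3] = M′′′(0) = 63/8

M_X(t) = e^(t^2/2 + 3*t/2)
M′(t) = t*e^(3*t/2)*e^(t^2/2) + 3*e^(3*t/2)*e^(t^2/2)/2
M′′(t) = t^2*e^(3*t/2)*e^(t^2/2) + 3*t*e^(3*t/2)*e^(t^2/2) + 13*e^(3*t/2)*e^(t^2/2)/4
M′′′(t) = t^3*e^(3*t/2)*e^(t^2/2) + 9*t^2*e^(3*t/2)*e^(t^2/2)/2 + 39*t*e^(3*t/2)*e^(t^2/2)/4 + 63*e^(3*t/2)*e^(t^2/2)/8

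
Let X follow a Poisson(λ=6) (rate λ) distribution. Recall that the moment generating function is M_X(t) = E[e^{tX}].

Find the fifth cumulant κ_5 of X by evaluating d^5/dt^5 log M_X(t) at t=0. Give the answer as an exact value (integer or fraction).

κ_5 = K′′′′′(0) = 6

M_X(t) = e^(6*e^(t) - 6)
K_X(t) = log M_X(t) = 6*e^(t) - 6
K′(t) = 6*e^(t)
K′′(t) = 6*e^(t)
K′′′(t) = 6*e^(t)
K′′′′(t) = 6*e^(t)
K′′′′′(t) = 6*e^(t)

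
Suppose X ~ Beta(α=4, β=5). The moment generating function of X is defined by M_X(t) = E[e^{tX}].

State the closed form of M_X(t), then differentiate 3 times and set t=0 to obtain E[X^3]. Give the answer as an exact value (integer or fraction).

E[X^3] = D^3[M](0) = 4/33

M_X(t) = ₁F₁(4; 9; t)
D^3[M](t) = 4*₁F₁(7; 12; t)/33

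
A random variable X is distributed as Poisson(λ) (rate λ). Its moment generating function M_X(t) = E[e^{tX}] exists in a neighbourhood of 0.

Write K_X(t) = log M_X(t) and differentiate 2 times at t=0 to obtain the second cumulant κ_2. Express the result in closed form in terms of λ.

κ_2 = d^2K/dt^2 |_{t=0} = λ

M_X(t) = e^(λ*(e^(t) - 1))
K_X(t) = log M_X(t) = λ*(e^(t) - 1)
dK/dt = λ*e^(t)
d^2K/dt^2 = λ*e^(t)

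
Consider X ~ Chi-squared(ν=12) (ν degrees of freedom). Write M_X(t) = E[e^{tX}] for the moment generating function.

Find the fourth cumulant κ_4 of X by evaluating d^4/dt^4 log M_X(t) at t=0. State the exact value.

κ_4 = K′′′′(0) = 576

M_X(t) = (1 - 2*t)^(-6)
K_X(t) = log M_X(t) = -6*log(1 - 2*t)
K′(t) = -12/(2*t - 1)
K′′(t) = 24/(4*t^2 - 4*t + 1)
K′′′(t) = -96/(8*t^3 - 12*t^2 + 6*t - 1)
K′′′′(t) = 576/(16*t^4 - 32*t^3 + 24*t^2 - 8*t + 1)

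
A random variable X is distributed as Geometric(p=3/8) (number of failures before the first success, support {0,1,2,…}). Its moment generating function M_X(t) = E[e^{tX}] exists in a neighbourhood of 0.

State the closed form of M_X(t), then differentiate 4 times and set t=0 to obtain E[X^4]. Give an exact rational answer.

E[X^4] = M^(4)(0) = 10595/27

M_X(t) = 3/(8*(1 - 5*e^(t)/8))
M^(4)(t) = (-1875*e^(4*t) - 33000*e^(3*t) - 52800*e^(2*t) - 7680*e^(t))/(3125*e^(5*t) - 25000*e^(4*t) + 80000*e^(3*t) - 128000*e^(2*t) + 102400*e^(t) - 32768)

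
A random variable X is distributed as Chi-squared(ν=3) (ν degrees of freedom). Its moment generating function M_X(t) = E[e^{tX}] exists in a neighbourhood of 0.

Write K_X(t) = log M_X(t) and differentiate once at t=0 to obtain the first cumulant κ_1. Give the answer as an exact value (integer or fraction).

M_X(t) = (1 - 2*t)^(-3/2)
K_X(t) = log M_X(t) = -3*log(1 - 2*t)/2
D[K](t) = -3/(2*t - 1)

κ_1 = D[K](0) = 3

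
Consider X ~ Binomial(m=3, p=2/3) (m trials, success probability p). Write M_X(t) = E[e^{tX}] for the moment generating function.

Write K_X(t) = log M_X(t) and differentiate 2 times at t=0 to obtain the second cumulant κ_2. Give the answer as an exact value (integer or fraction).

M_X(t) = (2*e^(t)/3 + 1/3)^3
K_X(t) = log M_X(t) = 3*log(2*e^(t)/3 + 1/3)
K′(t) = 6*e^(t)/(2*e^(t) + 1)
K′′(t) = 6*e^(t)/(4*e^(2*t) + 4*e^(t) + 1)

κ_2 = K′′(0) = 2/3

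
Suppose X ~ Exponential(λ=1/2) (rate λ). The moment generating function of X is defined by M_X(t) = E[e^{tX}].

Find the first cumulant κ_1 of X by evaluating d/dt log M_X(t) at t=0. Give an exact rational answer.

κ_1 = K^(1)(0) = 2

M_X(t) = 1/(2*(1/2 - t))
K_X(t) = log M_X(t) = -log(1/2 - t) - log(2)
K^(1)(t) = -2/(2*t - 1)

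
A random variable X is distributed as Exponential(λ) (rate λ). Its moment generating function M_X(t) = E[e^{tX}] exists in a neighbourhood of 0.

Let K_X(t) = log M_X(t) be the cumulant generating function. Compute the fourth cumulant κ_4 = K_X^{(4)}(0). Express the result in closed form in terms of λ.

κ_4 = d^4K/dt^4 |_{t=0} = 6/λ^4

M_X(t) = λ/(λ - t)
K_X(t) = log M_X(t) = log(λ) - log(λ - t)
dK/dt = -1/(-λ + t)
d^2K/dt^2 = 1/(λ^2 - 2*λ*t + t^2)
d^3K/dt^3 = -2/(-λ^3 + 3*λ^2*t - 3*λ*t^2 + t^3)
d^4K/dt^4 = 6/(λ^4 - 4*λ^3*t + 6*λ^2*t^2 - 4*λ*t^3 + t^4)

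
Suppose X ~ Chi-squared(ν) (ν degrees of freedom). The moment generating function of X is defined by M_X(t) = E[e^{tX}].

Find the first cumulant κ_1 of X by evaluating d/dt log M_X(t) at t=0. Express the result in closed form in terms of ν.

κ_1 = K^(1)(0) = ν

M_X(t) = (1 - 2*t)^(-ν/2)
K_X(t) = log M_X(t) = -ν*log(1 - 2*t)/2
K^(1)(t) = -ν/(2*t - 1)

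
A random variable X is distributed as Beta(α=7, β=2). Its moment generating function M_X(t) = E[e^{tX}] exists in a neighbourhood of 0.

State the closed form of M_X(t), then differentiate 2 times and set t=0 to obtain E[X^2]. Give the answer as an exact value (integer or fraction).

M_X(t) = ₁F₁(7; 9; t)
dM/dt = 7*₁F₁(8; 10; t)/9
d^2M/dt^2 = 28*₁F₁(9; 11; t)/45

E[X^2] = d^2M/dt^2 |_{t=0} = 28/45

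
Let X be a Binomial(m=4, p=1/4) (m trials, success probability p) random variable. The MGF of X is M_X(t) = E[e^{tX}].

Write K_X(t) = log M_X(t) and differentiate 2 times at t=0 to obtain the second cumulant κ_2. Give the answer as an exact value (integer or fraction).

κ_2 = K^(2)(0) = 3/4

M_X(t) = (e^(t)/4 + 3/4)^4
K_X(t) = log M_X(t) = 4*log(e^(t)/4 + 3/4)
K^(2)(t) = 12*e^(t)/(e^(2*t) + 6*e^(t) + 9)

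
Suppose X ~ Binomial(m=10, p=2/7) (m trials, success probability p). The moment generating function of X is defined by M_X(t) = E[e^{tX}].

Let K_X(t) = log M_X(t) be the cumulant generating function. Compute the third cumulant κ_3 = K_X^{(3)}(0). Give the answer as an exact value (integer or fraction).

M_X(t) = (2*e^(t)/7 + 5/7)^10
K_X(t) = log M_X(t) = 10*log(2*e^(t)/7 + 5/7)
D^3[K](t) = (-200*e^(2*t) + 500*e^(t))/(8*e^(3*t) + 60*e^(2*t) + 150*e^(t) + 125)

κ_3 = D^3[K](0) = 300/343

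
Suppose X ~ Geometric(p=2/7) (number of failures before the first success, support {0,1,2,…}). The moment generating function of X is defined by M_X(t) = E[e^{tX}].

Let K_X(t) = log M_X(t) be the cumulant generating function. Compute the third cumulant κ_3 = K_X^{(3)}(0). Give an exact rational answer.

κ_3 = d^3K/dt^3 |_{t=0} = 105/2

M_X(t) = 2/(7*(1 - 5*e^(t)/7))
K_X(t) = log M_X(t) = -log(1 - 5*e^(t)/7) - log(7) + log(2)
dK/dt = -5*e^(t)/(5*e^(t) - 7)
d^2K/dt^2 = 35*e^(t)/(25*e^(2*t) - 70*e^(t) + 49)
d^3K/dt^3 = (-175*e^(2*t) - 245*e^(t))/(125*e^(3*t) - 525*e^(2*t) + 735*e^(t) - 343)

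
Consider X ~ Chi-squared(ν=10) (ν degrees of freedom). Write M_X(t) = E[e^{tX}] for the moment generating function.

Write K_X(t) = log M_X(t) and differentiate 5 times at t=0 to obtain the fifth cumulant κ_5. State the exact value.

M_X(t) = (1 - 2*t)^(-5)
K_X(t) = log M_X(t) = -5*log(1 - 2*t)
D^5[K](t) = -3840/(32*t^5 - 80*t^4 + 80*t^3 - 40*t^2 + 10*t - 1)

κ_5 = D^5[K](0) = 3840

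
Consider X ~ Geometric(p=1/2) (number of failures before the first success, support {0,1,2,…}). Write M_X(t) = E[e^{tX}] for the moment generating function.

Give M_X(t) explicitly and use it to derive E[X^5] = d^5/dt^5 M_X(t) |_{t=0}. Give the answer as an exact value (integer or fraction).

M_X(t) = 1/(2*(1 - e^(t)/2))
M^(5)(t) = (e^(5*t) + 52*e^(4*t) + 264*e^(3*t) + 208*e^(2*t) + 16*e^(t))/(e^(6*t) - 12*e^(5*t) + 60*e^(4*t) - 160*e^(3*t) + 240*e^(2*t) - 192*e^(t) + 64)

E[X^5] = M^(5)(0) = 541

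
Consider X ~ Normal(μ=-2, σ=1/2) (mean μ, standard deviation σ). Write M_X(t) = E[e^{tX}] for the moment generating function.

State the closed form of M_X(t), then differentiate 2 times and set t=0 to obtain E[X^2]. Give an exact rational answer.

E[X^2] = d^2M/dt^2 |_{t=0} = 17/4

M_X(t) = e^(t^2/8 - 2*t)
dM/dt = t*e^(-2*t)*e^(t^2/8)/4 - 2*e^(-2*t)*e^(t^2/8)
d^2M/dt^2 = (t^2*e^(t^2/8) - 16*t*e^(t^2/8) + 68*e^(t^2/8))*e^(-2*t)/16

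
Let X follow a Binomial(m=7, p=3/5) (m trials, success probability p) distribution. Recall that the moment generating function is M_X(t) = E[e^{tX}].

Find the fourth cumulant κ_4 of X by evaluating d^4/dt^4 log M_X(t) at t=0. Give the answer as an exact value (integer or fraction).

κ_4 = d^4K/dt^4 |_{t=0} = -462/625

M_X(t) = (3*e^(t)/5 + 2/5)^7
K_X(t) = log M_X(t) = 7*log(3*e^(t)/5 + 2/5)
dK/dt = 21*e^(t)/(3*e^(t) + 2)
d^2K/dt^2 = 42*e^(t)/(9*e^(2*t) + 12*e^(t) + 4)
d^3K/dt^3 = (-126*e^(2*t) + 84*e^(t))/(27*e^(3*t) + 54*e^(2*t) + 36*e^(t) + 8)
d^4K/dt^4 = (378*e^(3*t) - 1008*e^(2*t) + 168*e^(t))/(81*e^(4*t) + 216*e^(3*t) + 216*e^(2*t) + 96*e^(t) + 16)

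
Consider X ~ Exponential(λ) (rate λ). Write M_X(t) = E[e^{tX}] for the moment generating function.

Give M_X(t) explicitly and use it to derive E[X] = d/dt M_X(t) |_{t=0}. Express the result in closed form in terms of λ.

E[X] = M^(1)(0) = 1/λ

M_X(t) = λ/(λ - t)
M^(1)(t) = λ/(λ^2 - 2*λ*t + t^2)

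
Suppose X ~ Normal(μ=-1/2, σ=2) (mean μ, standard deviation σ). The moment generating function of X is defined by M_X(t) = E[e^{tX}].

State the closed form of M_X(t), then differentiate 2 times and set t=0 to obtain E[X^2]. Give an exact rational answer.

E[X^2] = D^2[M](0) = 17/4

M_X(t) = e^(2*t^2 - t/2)
D^2[M](t) = (64*t^2*e^(2*t^2) - 16*t*e^(2*t^2) + 17*e^(2*t^2))*e^(-t/2)/4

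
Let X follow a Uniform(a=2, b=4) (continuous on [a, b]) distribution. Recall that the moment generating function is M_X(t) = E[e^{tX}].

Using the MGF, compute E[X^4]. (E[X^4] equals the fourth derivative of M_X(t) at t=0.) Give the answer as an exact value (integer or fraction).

M_X(t) = (e^(4*t) - e^(2*t))/(2*t)
dM/dt = (4*t*e^(4*t) - 2*t*e^(2*t) - e^(4*t) + e^(2*t))/(2*t^2)
d^2M/dt^2 = (8*t^2*e^(4*t) - 2*t^2*e^(2*t) - 4*t*e^(4*t) + 2*t*e^(2*t) + e^(4*t) - e^(2*t))/t^3
d^3M/dt^3 = (32*t^3*e^(4*t) - 4*t^3*e^(2*t) - 24*t^2*e^(4*t) + 6*t^2*e^(2*t) + 12*t*e^(4*t) - 6*t*e^(2*t) - 3*e^(4*t) + 3*e^(2*t))/t^4

E[X^4] = d^4M/dt^4 |_{t=0} = 496/5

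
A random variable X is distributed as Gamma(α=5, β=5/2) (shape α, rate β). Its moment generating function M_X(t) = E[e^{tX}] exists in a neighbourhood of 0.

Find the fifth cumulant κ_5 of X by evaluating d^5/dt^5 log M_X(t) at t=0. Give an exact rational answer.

κ_5 = K′′′′′(0) = 768/625

M_X(t) = 3125/(32*(5/2 - t)^5)
K_X(t) = log M_X(t) = -5*log(5/2 - t) - 5*log(2) + 5*log(5)
K′(t) = -10/(2*t - 5)
K′′(t) = 20/(4*t^2 - 20*t + 25)
K′′′(t) = -80/(8*t^3 - 60*t^2 + 150*t - 125)
K′′′′(t) = 480/(16*t^4 - 160*t^3 + 600*t^2 - 1000*t + 625)
K′′′′′(t) = -3840/(32*t^5 - 400*t^4 + 2000*t^3 - 5000*t^2 + 6250*t - 3125)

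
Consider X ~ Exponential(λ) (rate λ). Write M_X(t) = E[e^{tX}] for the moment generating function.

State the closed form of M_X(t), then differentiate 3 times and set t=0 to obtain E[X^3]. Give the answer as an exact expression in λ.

M_X(t) = λ/(λ - t)
M^(3)(t) = 6*λ/(λ^4 - 4*λ^3*t + 6*λ^2*t^2 - 4*λ*t^3 + t^4)

E[X^3] = M^(3)(0) = 6/λ^3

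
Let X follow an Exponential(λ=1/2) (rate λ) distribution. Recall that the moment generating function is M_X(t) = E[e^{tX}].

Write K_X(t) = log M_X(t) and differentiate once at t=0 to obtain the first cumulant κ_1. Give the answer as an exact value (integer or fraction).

M_X(t) = 1/(2*(1/2 - t))
K_X(t) = log M_X(t) = -log(1/2 - t) - log(2)
K′(t) = -2/(2*t - 1)

κ_1 = K′(0) = 2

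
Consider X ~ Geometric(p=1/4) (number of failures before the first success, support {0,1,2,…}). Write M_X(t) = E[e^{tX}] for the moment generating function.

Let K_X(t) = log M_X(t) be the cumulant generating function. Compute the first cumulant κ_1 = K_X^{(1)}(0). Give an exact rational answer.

κ_1 = D[K](0) = 3

M_X(t) = 1/(4*(1 - 3*e^(t)/4))
K_X(t) = log M_X(t) = -log(1 - 3*e^(t)/4) - 2*log(2)
D[K](t) = -3*e^(t)/(3*e^(t) - 4)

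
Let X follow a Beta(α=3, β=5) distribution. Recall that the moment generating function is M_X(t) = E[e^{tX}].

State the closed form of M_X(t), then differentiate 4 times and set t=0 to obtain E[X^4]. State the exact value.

E[X^4] = D^4[M](0) = 1/22

M_X(t) = ₁F₁(3; 8; t)
D^4[M](t) = ₁F₁(7; 12; t)/22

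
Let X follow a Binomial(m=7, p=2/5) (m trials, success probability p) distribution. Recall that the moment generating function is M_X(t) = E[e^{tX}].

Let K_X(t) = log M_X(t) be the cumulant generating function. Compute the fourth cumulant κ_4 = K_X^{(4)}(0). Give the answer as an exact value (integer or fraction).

κ_4 = d^4K/dt^4 |_{t=0} = -462/625

M_X(t) = (2*e^(t)/5 + 3/5)^7
K_X(t) = log M_X(t) = 7*log(2*e^(t)/5 + 3/5)
dK/dt = 14*e^(t)/(2*e^(t) + 3)
d^2K/dt^2 = 42*e^(t)/(4*e^(2*t) + 12*e^(t) + 9)
d^3K/dt^3 = (-84*e^(2*t) + 126*e^(t))/(8*e^(3*t) + 36*e^(2*t) + 54*e^(t) + 27)
d^4K/dt^4 = (168*e^(3*t) - 1008*e^(2*t) + 378*e^(t))/(16*e^(4*t) + 96*e^(3*t) + 216*e^(2*t) + 216*e^(t) + 81)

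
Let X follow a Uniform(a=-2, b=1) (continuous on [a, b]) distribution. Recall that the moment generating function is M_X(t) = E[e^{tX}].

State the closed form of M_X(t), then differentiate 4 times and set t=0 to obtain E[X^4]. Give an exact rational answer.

E[X^4] = D^4[M](0) = 11/5

M_X(t) = (e^(t) - e^(-2*t))/(3*t)
D^4[M](t) = (t^4*e^(3*t) - 16*t^4 - 4*t^3*e^(3*t) - 32*t^3 + 12*t^2*e^(3*t) - 48*t^2 - 24*t*e^(3*t) - 48*t + 24*e^(3*t) - 24)*e^(-2*t)/(3*t^5)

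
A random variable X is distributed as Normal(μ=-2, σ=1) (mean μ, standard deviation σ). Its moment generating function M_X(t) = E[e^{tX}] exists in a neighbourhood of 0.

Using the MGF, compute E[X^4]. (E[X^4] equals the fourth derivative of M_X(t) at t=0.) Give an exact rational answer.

M_X(t) = e^(t^2/2 - 2*t)
D^4[M](t) = (t^4*e^(t^2/2) - 8*t^3*e^(t^2/2) + 30*t^2*e^(t^2/2) - 56*t*e^(t^2/2) + 43*e^(t^2/2))*e^(-2*t)

E[X^4] = D^4[M](0) = 43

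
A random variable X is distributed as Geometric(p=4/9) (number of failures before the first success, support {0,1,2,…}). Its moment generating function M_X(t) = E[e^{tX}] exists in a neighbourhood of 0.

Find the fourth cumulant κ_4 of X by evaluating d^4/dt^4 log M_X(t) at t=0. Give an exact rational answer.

κ_4 = K^(4)(0) = 6435/128

M_X(t) = 4/(9*(1 - 5*e^(t)/9))
K_X(t) = log M_X(t) = -log(1 - 5*e^(t)/9) - 2*log(3) + 2*log(2)
K^(4)(t) = (1125*e^(3*t) + 8100*e^(2*t) + 3645*e^(t))/(625*e^(4*t) - 4500*e^(3*t) + 12150*e^(2*t) - 14580*e^(t) + 6561)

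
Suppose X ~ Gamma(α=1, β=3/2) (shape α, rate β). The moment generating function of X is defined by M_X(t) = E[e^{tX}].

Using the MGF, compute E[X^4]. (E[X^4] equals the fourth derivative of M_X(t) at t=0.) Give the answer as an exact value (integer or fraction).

M_X(t) = 3/(2*(3/2 - t))
M^(4)(t) = -1152/(32*t^5 - 240*t^4 + 720*t^3 - 1080*t^2 + 810*t - 243)

E[X^4] = M^(4)(0) = 128/27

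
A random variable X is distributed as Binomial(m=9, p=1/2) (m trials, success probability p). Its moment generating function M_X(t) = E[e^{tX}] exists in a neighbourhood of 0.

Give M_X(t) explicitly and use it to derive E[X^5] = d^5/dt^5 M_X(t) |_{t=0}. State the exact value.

M_X(t) = (e^(t)/2 + 1/2)^9
dM/dt = 9*e^(9*t)/512 + 9*e^(8*t)/64 + 63*e^(7*t)/128 + 63*e^(6*t)/64 + 315*e^(5*t)/256 + 63*e^(4*t)/64 + 63*e^(3*t)/128 + 9*e^(2*t)/64 + 9*e^(t)/512
d^2M/dt^2 = 81*e^(9*t)/512 + 9*e^(8*t)/8 + 441*e^(7*t)/128 + 189*e^(6*t)/32 + 1575*e^(5*t)/256 + 63*e^(4*t)/16 + 189*e^(3*t)/128 + 9*e^(2*t)/32 + 9*e^(t)/512
d^3M/dt^3 = 729*e^(9*t)/512 + 9*e^(8*t) + 3087*e^(7*t)/128 + 567*e^(6*t)/16 + 7875*e^(5*t)/256 + 63*e^(4*t)/4 + 567*e^(3*t)/128 + 9*e^(2*t)/16 + 9*e^(t)/512
d^4M/dt^4 = 6561*e^(9*t)/512 + 72*e^(8*t) + 21609*e^(7*t)/128 + 1701*e^(6*t)/8 + 39375*e^(5*t)/256 + 63*e^(4*t) + 1701*e^(3*t)/128 + 9*e^(2*t)/8 + 9*e^(t)/512
d^5M/dt^5 = 59049*e^(9*t)/512 + 576*e^(8*t) + 151263*e^(7*t)/128 + 5103*e^(6*t)/4 + 196875*e^(5*t)/256 + 252*e^(4*t) + 5103*e^(3*t)/128 + 9*e^(2*t)/4 + 9*e^(t)/512

E[X^5] = d^5M/dt^5 |_{t=0} = 4212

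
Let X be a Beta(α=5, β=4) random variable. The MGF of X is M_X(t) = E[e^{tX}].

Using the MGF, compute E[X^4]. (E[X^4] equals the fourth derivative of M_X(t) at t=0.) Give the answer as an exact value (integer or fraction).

E[X^4] = D^4[M](0) = 14/99

M_X(t) = ₁F₁(5; 9; t)
D^4[M](t) = 14*₁F₁(9; 13; t)/99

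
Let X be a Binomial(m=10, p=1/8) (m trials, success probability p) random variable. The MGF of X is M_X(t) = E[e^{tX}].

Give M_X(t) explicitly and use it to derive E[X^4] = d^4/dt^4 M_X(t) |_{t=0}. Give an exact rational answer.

E[X^4] = D^4[M](0) = 5315/256

M_X(t) = (e^(t)/8 + 7/8)^10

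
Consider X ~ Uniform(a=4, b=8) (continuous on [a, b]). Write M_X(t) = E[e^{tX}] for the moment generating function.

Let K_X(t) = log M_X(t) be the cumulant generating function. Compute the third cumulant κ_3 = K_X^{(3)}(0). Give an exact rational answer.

κ_3 = K′′′(0) = 0

M_X(t) = (e^(8*t) - e^(4*t))/(4*t)
K_X(t) = log M_X(t) = -log(t) + log(e^(8*t) - e^(4*t)) - 2*log(2)
K′(t) = (8*t*e^(4*t) - 4*t - e^(4*t) + 1)/(t*e^(4*t) - t)
K′′(t) = (-16*t^2*e^(4*t) + e^(8*t) - 2*e^(4*t) + 1)/(t^2*e^(8*t) - 2*t^2*e^(4*t) + t^2)
K′′′(t) = (64*t^3*e^(8*t) + 64*t^3*e^(4*t) - 2*e^(12*t) + 6*e^(8*t) - 6*e^(4*t) + 2)/(t^3*e^(12*t) - 3*t^3*e^(8*t) + 3*t^3*e^(4*t) - t^3)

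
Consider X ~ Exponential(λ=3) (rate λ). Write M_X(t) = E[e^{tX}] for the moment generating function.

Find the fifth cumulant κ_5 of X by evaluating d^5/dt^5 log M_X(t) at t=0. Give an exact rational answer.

κ_5 = D^5[K](0) = 8/81

M_X(t) = 3/(3 - t)
K_X(t) = log M_X(t) = -log(3 - t) + log(3)
D^5[K](t) = -24/(t^5 - 15*t^4 + 90*t^3 - 270*t^2 + 405*t - 243)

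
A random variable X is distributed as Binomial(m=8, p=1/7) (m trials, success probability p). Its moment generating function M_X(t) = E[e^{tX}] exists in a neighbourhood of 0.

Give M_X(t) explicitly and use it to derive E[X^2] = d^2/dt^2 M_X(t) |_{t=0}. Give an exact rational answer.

M_X(t) = (e^(t)/7 + 6/7)^8

E[X^2] = D^2[M](0) = 16/7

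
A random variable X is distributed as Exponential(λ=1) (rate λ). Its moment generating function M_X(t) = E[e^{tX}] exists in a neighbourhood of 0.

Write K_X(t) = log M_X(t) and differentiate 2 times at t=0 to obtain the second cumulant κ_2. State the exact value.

κ_2 = d^2K/dt^2 |_{t=0} = 1

M_X(t) = 1/(1 - t)
K_X(t) = log M_X(t) = -log(1 - t)
dK/dt = -1/(t - 1)
d^2K/dt^2 = 1/(t^2 - 2*t + 1)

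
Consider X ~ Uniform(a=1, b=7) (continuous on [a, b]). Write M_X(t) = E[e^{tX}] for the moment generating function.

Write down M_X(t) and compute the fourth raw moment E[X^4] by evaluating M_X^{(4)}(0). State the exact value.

M_X(t) = (e^(7*t) - e^(t))/(6*t)
M^(4)(t) = (2401*t^4*e^(7*t) - t^4*e^(t) - 1372*t^3*e^(7*t) + 4*t^3*e^(t) + 588*t^2*e^(7*t) - 12*t^2*e^(t) - 168*t*e^(7*t) + 24*t*e^(t) + 24*e^(7*t) - 24*e^(t))/(6*t^5)

E[X^4] = M^(4)(0) = 2801/5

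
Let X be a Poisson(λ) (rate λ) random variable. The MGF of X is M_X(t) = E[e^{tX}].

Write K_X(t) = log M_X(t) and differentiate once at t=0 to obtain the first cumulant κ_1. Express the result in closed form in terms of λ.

κ_1 = dK/dt |_{t=0} = λ

M_X(t) = e^(λ*(e^(t) - 1))
K_X(t) = log M_X(t) = λ*(e^(t) - 1)
dK/dt = λ*e^(t)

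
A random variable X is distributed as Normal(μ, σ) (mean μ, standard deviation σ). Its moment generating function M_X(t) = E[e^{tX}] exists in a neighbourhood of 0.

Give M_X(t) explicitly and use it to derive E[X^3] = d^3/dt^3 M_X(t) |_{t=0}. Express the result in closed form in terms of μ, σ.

E[X^3] = M′′′(0) = μ*(μ^2 + 3*σ^2)

M_X(t) = e^(μ*t + σ^2*t^2/2)
M′(t) = μ*e^(μ*t)*e^(σ^2*t^2/2) + σ^2*t*e^(μ*t)*e^(σ^2*t^2/2)
M′′(t) = μ^2*e^(μ*t)*e^(σ^2*t^2/2) + 2*μ*σ^2*t*e^(μ*t)*e^(σ^2*t^2/2) + σ^4*t^2*e^(μ*t)*e^(σ^2*t^2/2) + σ^2*e^(μ*t)*e^(σ^2*t^2/2)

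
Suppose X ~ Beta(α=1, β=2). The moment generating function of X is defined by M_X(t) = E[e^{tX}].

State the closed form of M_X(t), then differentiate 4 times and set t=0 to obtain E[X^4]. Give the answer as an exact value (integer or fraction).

M_X(t) = ₁F₁(1; 3; t)
M′(t) = ₁F₁(2; 4; t)/3
M′′(t) = ₁F₁(3; 5; t)/6
M′′′(t) = ₁F₁(4; 6; t)/10
M′′′′(t) = ₁F₁(5; 7; t)/15

E[X^4] = M′′′′(0) = 1/15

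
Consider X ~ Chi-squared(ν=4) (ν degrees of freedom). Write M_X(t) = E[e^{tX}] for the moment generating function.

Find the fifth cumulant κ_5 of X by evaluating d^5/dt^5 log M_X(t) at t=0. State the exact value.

κ_5 = d^5K/dt^5 |_{t=0} = 1536

M_X(t) = (1 - 2*t)^(-2)
K_X(t) = log M_X(t) = -2*log(1 - 2*t)
dK/dt = -4/(2*t - 1)
d^2K/dt^2 = 8/(4*t^2 - 4*t + 1)
d^3K/dt^3 = -32/(8*t^3 - 12*t^2 + 6*t - 1)
d^4K/dt^4 = 192/(16*t^4 - 32*t^3 + 24*t^2 - 8*t + 1)
d^5K/dt^5 = -1536/(32*t^5 - 80*t^4 + 80*t^3 - 40*t^2 + 10*t - 1)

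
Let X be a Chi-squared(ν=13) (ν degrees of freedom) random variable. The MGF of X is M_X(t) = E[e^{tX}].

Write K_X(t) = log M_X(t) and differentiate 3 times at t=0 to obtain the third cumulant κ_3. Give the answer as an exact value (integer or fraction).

M_X(t) = (1 - 2*t)^(-13/2)
K_X(t) = log M_X(t) = -13*log(1 - 2*t)/2
D^3[K](t) = -104/(8*t^3 - 12*t^2 + 6*t - 1)

κ_3 = D^3[K](0) = 104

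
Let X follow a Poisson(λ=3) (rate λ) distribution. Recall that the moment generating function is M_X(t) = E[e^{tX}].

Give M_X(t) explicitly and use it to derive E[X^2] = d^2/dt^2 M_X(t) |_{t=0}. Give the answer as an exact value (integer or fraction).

M_X(t) = e^(3*e^(t) - 3)
dM/dt = 3*e^(-3)*e^(t)*e^(3*e^(t))
d^2M/dt^2 = (9*e^(2*t)*e^(3*e^(t)) + 3*e^(t)*e^(3*e^(t)))*e^(-3)

E[X^2] = d^2M/dt^2 |_{t=0} = 12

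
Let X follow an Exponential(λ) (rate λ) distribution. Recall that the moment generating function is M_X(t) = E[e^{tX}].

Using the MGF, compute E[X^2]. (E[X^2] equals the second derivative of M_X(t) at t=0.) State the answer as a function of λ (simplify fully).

E[X^2] = D^2[M](0) = 2/λ^2

M_X(t) = λ/(λ - t)
D^2[M](t) = -2*λ/(-λ^3 + 3*λ^2*t - 3*λ*t^2 + t^3)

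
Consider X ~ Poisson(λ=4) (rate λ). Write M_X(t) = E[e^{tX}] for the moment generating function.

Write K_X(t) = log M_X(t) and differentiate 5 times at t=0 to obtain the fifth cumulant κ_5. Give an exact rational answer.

κ_5 = D^5[K](0) = 4

M_X(t) = e^(4*e^(t) - 4)
K_X(t) = log M_X(t) = 4*e^(t) - 4
D^5[K](t) = 4*e^(t)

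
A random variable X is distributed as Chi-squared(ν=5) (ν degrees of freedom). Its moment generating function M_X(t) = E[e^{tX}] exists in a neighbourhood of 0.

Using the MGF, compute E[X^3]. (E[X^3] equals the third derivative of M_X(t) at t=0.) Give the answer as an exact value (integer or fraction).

M_X(t) = (1 - 2*t)^(-5/2)
M′(t) = -5/(8*t^3*√(1 - 2*t) - 12*t^2*√(1 - 2*t) + 6*t*√(1 - 2*t) - √(1 - 2*t))
M′′(t) = 35/(16*t^4*√(1 - 2*t) - 32*t^3*√(1 - 2*t) + 24*t^2*√(1 - 2*t) - 8*t*√(1 - 2*t) + √(1 - 2*t))
M′′′(t) = -315/(32*t^5*√(1 - 2*t) - 80*t^4*√(1 - 2*t) + 80*t^3*√(1 - 2*t) - 40*t^2*√(1 - 2*t) + 10*t*√(1 - 2*t) - √(1 - 2*t))

E[X^3] = M′′′(0) = 315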